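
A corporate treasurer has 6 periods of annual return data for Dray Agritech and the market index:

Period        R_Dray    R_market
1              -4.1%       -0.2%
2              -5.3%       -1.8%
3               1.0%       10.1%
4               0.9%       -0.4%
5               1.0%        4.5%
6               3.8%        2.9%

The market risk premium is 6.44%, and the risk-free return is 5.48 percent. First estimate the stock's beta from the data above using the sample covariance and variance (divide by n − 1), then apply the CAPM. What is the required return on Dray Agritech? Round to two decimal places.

8.32%

Mean R_i = (-4.1 − 5.3 + 1.0 + 0.9 + 1.0 + 3.8) / 6 = -0.4500%
Mean R_m = (-0.2 − 1.8 + 10.1 − 0.4 + 4.5 + 2.9) / 6 = 2.5167%
Σ(R_i − R̄_i)(R_m − R̄_m) = 42.4150  ⇒  Cov = 42.4150 / 5 = 8.4830
Σ(R_m − R̄_m)² = 96.1083  ⇒  Var(R_m) = 96.1083 / 5 = 19.2217
β = Cov / Var(R_m) = 8.4830 / 19.2217 = 0.4413
E(R) = R_f + β × MRP = 5.48% + 0.4413 × 6.44% = 8.32%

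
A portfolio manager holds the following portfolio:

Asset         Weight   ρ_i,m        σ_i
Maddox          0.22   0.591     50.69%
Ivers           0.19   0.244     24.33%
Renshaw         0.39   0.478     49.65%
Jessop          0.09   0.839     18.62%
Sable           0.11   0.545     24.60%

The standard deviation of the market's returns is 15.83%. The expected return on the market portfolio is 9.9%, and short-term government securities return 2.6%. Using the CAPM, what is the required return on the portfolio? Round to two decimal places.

β_Maddox = 0.591 × 50.69% / 15.83% = 1.8925
β_Ivers = 0.244 × 24.33% / 15.83% = 0.3750
β_Renshaw = 0.478 × 49.65% / 15.83% = 1.4992
β_Jessop = 0.839 × 18.62% / 15.83% = 0.9869
β_Sable = 0.545 × 24.60% / 15.83% = 0.8469
β_P = Σ w_i β_i = 0.22×1.8925 + 0.19×0.3750 + 0.39×1.4992 + 0.09×0.9869 + 0.11×0.8469 = 1.2543
MRP = 9.9% − 2.6% = 7.30%
E(R_P) = R_f + β_P × MRP = 2.6% + 1.2543 × 7.3% = 11.76%

11.76%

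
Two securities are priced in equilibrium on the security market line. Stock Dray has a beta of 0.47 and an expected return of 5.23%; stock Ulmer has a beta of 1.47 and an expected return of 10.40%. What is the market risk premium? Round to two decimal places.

5.17%

Both satisfy E(R) = R_f + β·MRP, so the slope of the SML is
MRP = (10.40% − 5.23%) / (1.47 − 0.47) = 5.17% / 1.00 = 5.1700%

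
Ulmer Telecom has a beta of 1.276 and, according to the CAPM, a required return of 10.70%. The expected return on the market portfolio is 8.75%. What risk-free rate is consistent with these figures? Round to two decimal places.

E(R) = R_f + β(E(R_m) − R_f) = R_f(1 − β) + β·E(R_m)
10.70% = R_f × (1 − 1.276) + 1.276 × 8.75%
10.70% = R_f × -0.276 + 11.16500%
R_f = (10.70% − 11.16500%) / -0.276 = 1.68%

1.68%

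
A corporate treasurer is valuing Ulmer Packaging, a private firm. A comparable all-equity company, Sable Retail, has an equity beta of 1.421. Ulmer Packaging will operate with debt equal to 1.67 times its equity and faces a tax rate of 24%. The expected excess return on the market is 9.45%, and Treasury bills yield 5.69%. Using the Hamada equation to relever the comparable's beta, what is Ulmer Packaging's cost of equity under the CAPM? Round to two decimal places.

β_L = β_U × [1 + (1 − t)(D/E)] = 1.421 × [1 + (1 − 0.24) × 1.67]
    = 1.421 × [1 + 0.76 × 1.67] = 1.421 × 2.2692 = 3.2245
E(R) = R_f + β_L × MRP = 5.69% + 3.2245 × 9.45% = 36.16%

36.16%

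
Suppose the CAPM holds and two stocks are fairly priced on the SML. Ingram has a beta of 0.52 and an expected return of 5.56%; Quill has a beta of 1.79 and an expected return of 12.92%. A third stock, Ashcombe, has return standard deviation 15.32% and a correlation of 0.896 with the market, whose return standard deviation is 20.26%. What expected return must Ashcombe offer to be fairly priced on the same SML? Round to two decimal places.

6.47%

MRP = (12.92% − 5.56%) / (1.79 − 0.52) = 5.7953%
R_f = 5.56% − 0.52 × 5.7953% = 2.5464%
β_Ashcombe = ρ·σ_i/σ_m = 0.896 × 15.32 / 20.26 = 0.6775
E(R_Ashcombe) = R_f + β × MRP = 2.5464% + 0.6775 × 5.7953% = 6.47%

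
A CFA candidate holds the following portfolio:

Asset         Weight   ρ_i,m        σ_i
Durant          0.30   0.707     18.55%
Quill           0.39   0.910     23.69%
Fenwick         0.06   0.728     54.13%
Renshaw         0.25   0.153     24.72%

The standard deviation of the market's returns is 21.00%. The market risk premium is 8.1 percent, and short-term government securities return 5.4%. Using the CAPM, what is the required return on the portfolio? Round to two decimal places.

β_Durant = 0.707 × 18.55% / 21.00% = 0.6245
β_Quill = 0.910 × 23.69% / 21.00% = 1.0266
β_Fenwick = 0.728 × 54.13% / 21.00% = 1.8765
β_Renshaw = 0.153 × 24.72% / 21.00% = 0.1801
β_P = Σ w_i β_i = 0.30×0.6245 + 0.39×1.0266 + 0.06×1.8765 + 0.25×0.1801 = 0.7453
E(R_P) = R_f + β_P × MRP = 5.4% + 0.7453 × 8.1% = 11.44%

11.44%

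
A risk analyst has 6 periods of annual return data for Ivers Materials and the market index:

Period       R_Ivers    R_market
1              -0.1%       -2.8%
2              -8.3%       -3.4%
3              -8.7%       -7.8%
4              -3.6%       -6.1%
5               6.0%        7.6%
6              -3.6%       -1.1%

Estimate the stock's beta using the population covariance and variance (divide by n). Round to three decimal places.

0.868

Mean R_i = (-0.1 − 8.3 − 8.7 − 3.6 + 6.0 − 3.6) / 6 = -3.0500%
Mean R_m = (-2.8 − 3.4 − 7.8 − 6.1 + 7.6 − 1.1) / 6 = -2.2667%
Σ(R_i − R̄_i)(R_m − R̄_m) = 126.4000  ⇒  Cov = 126.4000 / 6 = 21.0667
Σ(R_m − R̄_m)² = 145.5933  ⇒  Var(R_m) = 145.5933 / 6 = 24.2656
β = Cov / Var(R_m) = 21.0667 / 24.2656 = 0.8682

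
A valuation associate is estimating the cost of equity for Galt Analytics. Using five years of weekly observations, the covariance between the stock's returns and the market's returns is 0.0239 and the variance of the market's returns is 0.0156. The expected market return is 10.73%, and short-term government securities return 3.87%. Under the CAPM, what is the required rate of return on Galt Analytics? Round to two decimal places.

14.38%

β = Cov(R_i, R_m) / Var(R_m) = 0.0239 / 0.0156 = 1.5321
MRP = 10.73% − 3.87% = 6.86%
E(R) = R_f + β × MRP = 3.87% + 1.5321 × 6.86% = 14.38%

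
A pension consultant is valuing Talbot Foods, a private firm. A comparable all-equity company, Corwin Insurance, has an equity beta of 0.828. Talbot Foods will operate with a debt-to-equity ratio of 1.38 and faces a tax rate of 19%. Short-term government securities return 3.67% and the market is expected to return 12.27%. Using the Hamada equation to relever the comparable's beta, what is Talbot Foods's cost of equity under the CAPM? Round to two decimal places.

18.75%

β_L = β_U × [1 + (1 − t)(D/E)] = 0.828 × [1 + (1 − 0.19) × 1.38]
    = 0.828 × [1 + 0.81 × 1.38] = 0.828 × 2.1178 = 1.7535
MRP = 12.27% − 3.67% = 8.60%
E(R) = R_f + β_L × MRP = 3.67% + 1.7535 × 8.60% = 18.75%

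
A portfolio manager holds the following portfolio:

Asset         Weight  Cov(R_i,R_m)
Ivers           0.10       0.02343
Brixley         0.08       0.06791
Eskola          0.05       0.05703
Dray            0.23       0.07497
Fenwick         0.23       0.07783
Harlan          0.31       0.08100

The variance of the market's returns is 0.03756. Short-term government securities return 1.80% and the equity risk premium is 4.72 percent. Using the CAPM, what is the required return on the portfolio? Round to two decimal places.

10.71%

β_Ivers = 0.02343 / 0.03756 = 0.6238
β_Brixley = 0.06791 / 0.03756 = 1.8080
β_Eskola = 0.05703 / 0.03756 = 1.5184
β_Dray = 0.07497 / 0.03756 = 1.9960
β_Fenwick = 0.07783 / 0.03756 = 2.0722
β_Harlan = 0.08100 / 0.03756 = 2.1565
β_P = Σ w_i β_i = 0.10×0.6238 + 0.08×1.8080 + 0.05×1.5184 + 0.23×1.9960 + 0.23×2.0722 + 0.31×2.1565 = 1.8871
E(R_P) = R_f + β_P × MRP = 1.80% + 1.8871 × 4.72% = 10.71%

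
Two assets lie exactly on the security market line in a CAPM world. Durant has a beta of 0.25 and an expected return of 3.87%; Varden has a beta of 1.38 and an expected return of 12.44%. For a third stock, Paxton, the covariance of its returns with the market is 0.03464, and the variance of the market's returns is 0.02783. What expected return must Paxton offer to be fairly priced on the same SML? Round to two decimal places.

MRP = (12.44% − 3.87%) / (1.38 − 0.25) = 7.5841%
R_f = 3.87% − 0.25 × 7.5841% = 1.9740%
β_Paxton = Cov / Var(R_m) = 0.03464 / 0.02783 = 1.2447
E(R_Paxton) = R_f + β × MRP = 1.9740% + 1.2447 × 7.5841% = 11.41%

11.41%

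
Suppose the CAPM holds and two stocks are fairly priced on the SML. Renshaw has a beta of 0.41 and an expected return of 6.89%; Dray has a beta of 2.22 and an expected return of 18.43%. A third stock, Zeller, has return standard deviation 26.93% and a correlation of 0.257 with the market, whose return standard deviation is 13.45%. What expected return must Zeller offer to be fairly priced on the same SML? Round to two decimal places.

7.56%

MRP = (18.43% − 6.89%) / (2.22 − 0.41) = 6.3757%
R_f = 6.89% − 0.41 × 6.3757% = 4.2760%
β_Zeller = ρ·σ_i/σ_m = 0.257 × 26.93 / 13.45 = 0.5146
E(R_Zeller) = R_f + β × MRP = 4.2760% + 0.5146 × 6.3757% = 7.56%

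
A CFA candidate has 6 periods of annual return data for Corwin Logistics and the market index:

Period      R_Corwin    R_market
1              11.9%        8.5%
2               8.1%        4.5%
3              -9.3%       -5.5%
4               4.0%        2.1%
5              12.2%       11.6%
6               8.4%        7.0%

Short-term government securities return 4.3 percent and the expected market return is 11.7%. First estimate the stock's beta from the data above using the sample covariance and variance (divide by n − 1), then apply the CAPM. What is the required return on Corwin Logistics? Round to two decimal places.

Mean R_i = (11.9 + 8.1 − 9.3 + 4.0 + 12.2 + 8.4) / 6 = 5.8833%
Mean R_m = (8.5 + 4.5 − 5.5 + 2.1 + 11.6 + 7.0) / 6 = 4.7000%
Σ(R_i − R̄_i)(R_m − R̄_m) = 231.5600  ⇒  Cov = 231.5600 / 5 = 46.3120
Σ(R_m − R̄_m)² = 178.1800  ⇒  Var(R_m) = 178.1800 / 5 = 35.6360
β = Cov / Var(R_m) = 46.3120 / 35.6360 = 1.2996
MRP = 11.7% − 4.3% = 7.40%
E(R) = R_f + β × MRP = 4.3% + 1.2996 × 7.4% = 13.92%

13.92%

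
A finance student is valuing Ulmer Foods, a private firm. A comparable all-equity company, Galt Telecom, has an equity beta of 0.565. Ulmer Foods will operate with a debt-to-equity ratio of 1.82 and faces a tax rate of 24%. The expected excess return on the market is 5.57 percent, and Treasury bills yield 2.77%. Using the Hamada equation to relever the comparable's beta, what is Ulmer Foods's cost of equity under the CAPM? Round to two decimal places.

10.27%

β_L = β_U × [1 + (1 − t)(D/E)] = 0.565 × [1 + (1 − 0.24) × 1.82]
    = 0.565 × [1 + 0.76 × 1.82] = 0.565 × 2.3832 = 1.3465
E(R) = R_f + β_L × MRP = 2.77% + 1.3465 × 5.57% = 10.27%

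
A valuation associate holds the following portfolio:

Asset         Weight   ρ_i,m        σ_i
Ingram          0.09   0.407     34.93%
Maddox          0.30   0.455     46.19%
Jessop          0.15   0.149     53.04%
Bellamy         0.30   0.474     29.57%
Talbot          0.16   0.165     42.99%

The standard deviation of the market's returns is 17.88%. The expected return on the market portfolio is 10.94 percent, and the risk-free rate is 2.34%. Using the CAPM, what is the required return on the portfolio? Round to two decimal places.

9.13%

β_Ingram = 0.407 × 34.93% / 17.88% = 0.7951
β_Maddox = 0.455 × 46.19% / 17.88% = 1.1754
β_Jessop = 0.149 × 53.04% / 17.88% = 0.4420
β_Bellamy = 0.474 × 29.57% / 17.88% = 0.7839
β_Talbot = 0.165 × 42.99% / 17.88% = 0.3967
β_P = Σ w_i β_i = 0.09×0.7951 + 0.30×1.1754 + 0.15×0.4420 + 0.30×0.7839 + 0.16×0.3967 = 0.7891
MRP = 10.94% − 2.34% = 8.60%
E(R_P) = R_f + β_P × MRP = 2.34% + 0.7891 × 8.60% = 9.13%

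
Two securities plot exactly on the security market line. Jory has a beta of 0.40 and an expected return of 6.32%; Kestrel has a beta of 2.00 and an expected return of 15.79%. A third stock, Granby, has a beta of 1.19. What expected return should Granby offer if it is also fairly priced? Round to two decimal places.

11.00%

MRP (SML slope) = (15.79% − 6.32%) / (2.00 − 0.40) = 9.47% / 1.60 = 5.9188%
R_f (intercept) = 6.32% − 0.40 × 5.9188% = 3.9525%
E(R_Granby) = R_f + β × MRP = 3.9525% + 1.19 × 5.9188% = 11.00%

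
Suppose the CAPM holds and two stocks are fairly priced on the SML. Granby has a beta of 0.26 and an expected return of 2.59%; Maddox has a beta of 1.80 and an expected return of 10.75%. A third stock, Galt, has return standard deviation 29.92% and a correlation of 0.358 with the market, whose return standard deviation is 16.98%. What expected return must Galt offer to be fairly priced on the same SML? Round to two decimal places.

MRP = (10.75% − 2.59%) / (1.80 − 0.26) = 5.2987%
R_f = 2.59% − 0.26 × 5.2987% = 1.2123%
β_Galt = ρ·σ_i/σ_m = 0.358 × 29.92 / 16.98 = 0.6308
E(R_Galt) = R_f + β × MRP = 1.2123% + 0.6308 × 5.2987% = 4.55%

4.55%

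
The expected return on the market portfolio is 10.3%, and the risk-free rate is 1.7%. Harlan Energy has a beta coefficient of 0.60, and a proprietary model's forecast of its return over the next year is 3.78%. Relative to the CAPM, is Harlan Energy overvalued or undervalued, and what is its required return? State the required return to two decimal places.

Overvalued; required return 6.86%

MRP = 10.3% − 1.7% = 8.60%
Required return = R_f + β·MRP = 1.7% + 0.60 × 8.6% = 6.86%
Forecast 3.78% < required 6.86% → the stock plots below the SML → overvalued.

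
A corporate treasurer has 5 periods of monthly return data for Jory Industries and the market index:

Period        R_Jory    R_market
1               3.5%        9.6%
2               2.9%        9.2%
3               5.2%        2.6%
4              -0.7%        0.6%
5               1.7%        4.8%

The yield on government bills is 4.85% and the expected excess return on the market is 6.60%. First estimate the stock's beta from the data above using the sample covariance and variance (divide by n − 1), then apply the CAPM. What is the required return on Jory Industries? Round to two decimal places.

6.31%

Mean R_i = (3.5 + 2.9 + 5.2 − 0.7 + 1.7) / 5 = 2.5200%
Mean R_m = (9.6 + 9.2 + 2.6 + 0.6 + 4.8) / 5 = 5.3600%
Σ(R_i − R̄_i)(R_m − R̄_m) = 14.0040  ⇒  Cov = 14.0040 / 4 = 3.5010
Σ(R_m − R̄_m)² = 63.3120  ⇒  Var(R_m) = 63.3120 / 4 = 15.8280
β = Cov / Var(R_m) = 3.5010 / 15.8280 = 0.2212
E(R) = R_f + β × MRP = 4.85% + 0.2212 × 6.60% = 6.31%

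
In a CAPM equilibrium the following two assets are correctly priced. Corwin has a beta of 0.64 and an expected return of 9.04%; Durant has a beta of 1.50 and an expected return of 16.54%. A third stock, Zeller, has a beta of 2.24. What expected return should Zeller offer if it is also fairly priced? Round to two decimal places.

22.99%

MRP (SML slope) = (16.54% − 9.04%) / (1.50 − 0.64) = 7.50% / 0.86 = 8.7209%
R_f (intercept) = 9.04% − 0.64 × 8.7209% = 3.4586%
E(R_Zeller) = R_f + β × MRP = 3.4586% + 2.24 × 8.7209% = 22.99%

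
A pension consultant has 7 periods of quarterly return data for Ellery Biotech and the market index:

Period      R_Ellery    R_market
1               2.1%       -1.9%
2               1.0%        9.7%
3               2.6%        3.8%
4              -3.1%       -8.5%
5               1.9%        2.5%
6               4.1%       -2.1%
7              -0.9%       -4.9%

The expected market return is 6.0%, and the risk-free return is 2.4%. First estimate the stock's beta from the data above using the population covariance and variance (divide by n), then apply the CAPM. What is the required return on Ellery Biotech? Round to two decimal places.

Mean R_i = (2.1 + 1.0 + 2.6 − 3.1 + 1.9 + 4.1 − 0.9) / 7 = 1.1000%
Mean R_m = (-1.9 + 9.7 + 3.8 − 8.5 + 2.5 − 2.1 − 4.9) / 7 = -0.2000%
Σ(R_i − R̄_i)(R_m − R̄_m) = 44.0300  ⇒  Cov = 44.0300 / 7 = 6.2900
Σ(R_m − R̄_m)² = 218.7800  ⇒  Var(R_m) = 218.7800 / 7 = 31.2543
β = Cov / Var(R_m) = 6.2900 / 31.2543 = 0.2013
MRP = 6.0% − 2.4% = 3.60%
E(R) = R_f + β × MRP = 2.4% + 0.2013 × 3.6% = 3.12%

3.12%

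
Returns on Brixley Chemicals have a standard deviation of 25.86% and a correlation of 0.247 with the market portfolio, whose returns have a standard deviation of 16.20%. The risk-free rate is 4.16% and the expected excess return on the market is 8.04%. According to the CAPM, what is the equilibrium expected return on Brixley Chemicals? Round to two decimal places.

7.33%

β = ρ × σ_i / σ_m = 0.247 × 25.86% / 16.20% = 0.3943
E(R) = 4.16% + 0.3943 × 8.04% = 7.33%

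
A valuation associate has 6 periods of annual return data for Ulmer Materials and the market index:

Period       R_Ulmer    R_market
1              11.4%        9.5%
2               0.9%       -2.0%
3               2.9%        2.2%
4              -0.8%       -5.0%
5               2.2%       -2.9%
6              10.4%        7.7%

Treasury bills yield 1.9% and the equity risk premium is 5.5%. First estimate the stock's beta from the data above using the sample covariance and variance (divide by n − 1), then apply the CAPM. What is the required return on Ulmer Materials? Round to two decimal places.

Mean R_i = (11.4 + 0.9 + 2.9 − 0.8 + 2.2 + 10.4) / 6 = 4.5000%
Mean R_m = (9.5 − 2.0 + 2.2 − 5.0 − 2.9 + 7.7) / 6 = 1.5833%
Σ(R_i − R̄_i)(R_m − R̄_m) = 147.8300  ⇒  Cov = 147.8300 / 5 = 29.5660
Σ(R_m − R̄_m)² = 176.7483  ⇒  Var(R_m) = 176.7483 / 5 = 35.3497
β = Cov / Var(R_m) = 29.5660 / 35.3497 = 0.8364
E(R) = R_f + β × MRP = 1.9% + 0.8364 × 5.5% = 6.50%

6.50%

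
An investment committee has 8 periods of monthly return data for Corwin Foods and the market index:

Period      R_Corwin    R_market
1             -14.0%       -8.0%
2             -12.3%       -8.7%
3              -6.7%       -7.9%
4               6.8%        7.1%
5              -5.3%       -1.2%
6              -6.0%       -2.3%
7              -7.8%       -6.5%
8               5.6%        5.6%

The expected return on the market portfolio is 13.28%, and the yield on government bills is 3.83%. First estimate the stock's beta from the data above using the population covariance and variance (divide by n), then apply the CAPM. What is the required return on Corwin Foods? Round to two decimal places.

14.69%

Mean R_i = (-14.0 − 12.3 − 6.7 + 6.8 − 5.3 − 6.0 − 7.8 + 5.6) / 8 = -4.9625%
Mean R_m = (-8.0 − 8.7 − 7.9 + 7.1 − 1.2 − 2.3 − 6.5 + 5.6) / 8 = -2.7375%
Σ(R_i − R̄_i)(R_m − R̄_m) = 313.7613  ⇒  Cov = 313.7613 / 8 = 39.2202
Σ(R_m − R̄_m)² = 272.8988  ⇒  Var(R_m) = 272.8988 / 8 = 34.1124
β = Cov / Var(R_m) = 39.2202 / 34.1124 = 1.1497
MRP = 13.28% − 3.83% = 9.45%
E(R) = R_f + β × MRP = 3.83% + 1.1497 × 9.45% = 14.69%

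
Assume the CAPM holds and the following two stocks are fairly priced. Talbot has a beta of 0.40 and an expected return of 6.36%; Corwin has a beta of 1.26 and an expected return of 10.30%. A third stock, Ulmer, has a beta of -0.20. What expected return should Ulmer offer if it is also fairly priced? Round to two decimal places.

3.61%

MRP (SML slope) = (10.30% − 6.36%) / (1.26 − 0.40) = 3.94% / 0.86 = 4.5814%
R_f (intercept) = 6.36% − 0.40 × 4.5814% = 4.5274%
E(R_Ulmer) = R_f + β × MRP = 4.5274% + -0.20 × 4.5814% = 3.61%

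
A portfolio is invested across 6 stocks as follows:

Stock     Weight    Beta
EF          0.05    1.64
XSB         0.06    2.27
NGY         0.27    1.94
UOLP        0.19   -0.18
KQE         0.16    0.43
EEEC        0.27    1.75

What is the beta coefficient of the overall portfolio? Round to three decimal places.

β_P = Σ w_i β_i = 0.05×1.64 + 0.06×2.27 + 0.27×1.94 + 0.19×-0.18 + 0.16×0.43 + 0.27×1.75 = 1.2491

1.249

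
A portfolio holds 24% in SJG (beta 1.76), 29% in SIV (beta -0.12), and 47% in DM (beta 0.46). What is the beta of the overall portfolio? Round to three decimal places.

0.604

β_P = Σ w_i β_i = 0.24×1.76 + 0.29×-0.12 + 0.47×0.46 = 0.6038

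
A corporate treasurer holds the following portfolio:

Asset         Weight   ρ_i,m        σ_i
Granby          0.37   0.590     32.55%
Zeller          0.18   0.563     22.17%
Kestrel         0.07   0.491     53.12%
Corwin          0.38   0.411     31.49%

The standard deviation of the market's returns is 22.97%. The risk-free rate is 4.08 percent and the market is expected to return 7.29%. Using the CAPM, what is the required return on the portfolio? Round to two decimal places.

6.33%

β_Granby = 0.590 × 32.55% / 22.97% = 0.8361
β_Zeller = 0.563 × 22.17% / 22.97% = 0.5434
β_Kestrel = 0.491 × 53.12% / 22.97% = 1.1355
β_Corwin = 0.411 × 31.49% / 22.97% = 0.5634
β_P = Σ w_i β_i = 0.37×0.8361 + 0.18×0.5434 + 0.07×1.1355 + 0.38×0.5634 = 0.7007
MRP = 7.29% − 4.08% = 3.21%
E(R_P) = R_f + β_P × MRP = 4.08% + 0.7007 × 3.21% = 6.33%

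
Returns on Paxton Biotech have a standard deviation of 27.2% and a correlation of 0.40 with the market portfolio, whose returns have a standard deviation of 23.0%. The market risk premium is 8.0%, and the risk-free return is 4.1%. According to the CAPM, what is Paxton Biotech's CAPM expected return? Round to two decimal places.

β = ρ × σ_i / σ_m = 0.40 × 27.2% / 23.0% = 0.4730
E(R) = 4.1% + 0.4730 × 8.0% = 7.88%

7.88%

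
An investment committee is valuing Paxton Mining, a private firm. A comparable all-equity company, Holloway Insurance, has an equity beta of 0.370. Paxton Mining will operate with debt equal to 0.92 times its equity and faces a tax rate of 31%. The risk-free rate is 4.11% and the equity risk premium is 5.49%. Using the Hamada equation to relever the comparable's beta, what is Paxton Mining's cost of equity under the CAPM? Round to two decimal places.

β_L = β_U × [1 + (1 − t)(D/E)] = 0.370 × [1 + (1 − 0.31) × 0.92]
    = 0.370 × [1 + 0.69 × 0.92] = 0.370 × 1.6348 = 0.6049
E(R) = R_f + β_L × MRP = 4.11% + 0.6049 × 5.49% = 7.43%

7.43%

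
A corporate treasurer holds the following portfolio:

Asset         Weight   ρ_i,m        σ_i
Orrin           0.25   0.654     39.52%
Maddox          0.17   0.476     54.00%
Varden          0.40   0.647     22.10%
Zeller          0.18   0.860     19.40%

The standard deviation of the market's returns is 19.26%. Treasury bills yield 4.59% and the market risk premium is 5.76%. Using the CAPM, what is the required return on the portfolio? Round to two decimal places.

β_Orrin = 0.654 × 39.52% / 19.26% = 1.3420
β_Maddox = 0.476 × 54.00% / 19.26% = 1.3346
β_Varden = 0.647 × 22.10% / 19.26% = 0.7424
β_Zeller = 0.860 × 19.40% / 19.26% = 0.8663
β_P = Σ w_i β_i = 0.25×1.3420 + 0.17×1.3346 + 0.40×0.7424 + 0.18×0.8663 = 1.0153
E(R_P) = R_f + β_P × MRP = 4.59% + 1.0153 × 5.76% = 10.44%

10.44%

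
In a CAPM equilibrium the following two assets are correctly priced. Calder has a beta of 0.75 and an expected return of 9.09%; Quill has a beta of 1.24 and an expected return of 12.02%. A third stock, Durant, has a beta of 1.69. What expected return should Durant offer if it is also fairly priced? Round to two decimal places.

MRP (SML slope) = (12.02% − 9.09%) / (1.24 − 0.75) = 2.93% / 0.49 = 5.9796%
R_f (intercept) = 9.09% − 0.75 × 5.9796% = 4.6053%
E(R_Durant) = R_f + β × MRP = 4.6053% + 1.69 × 5.9796% = 14.71%

14.71%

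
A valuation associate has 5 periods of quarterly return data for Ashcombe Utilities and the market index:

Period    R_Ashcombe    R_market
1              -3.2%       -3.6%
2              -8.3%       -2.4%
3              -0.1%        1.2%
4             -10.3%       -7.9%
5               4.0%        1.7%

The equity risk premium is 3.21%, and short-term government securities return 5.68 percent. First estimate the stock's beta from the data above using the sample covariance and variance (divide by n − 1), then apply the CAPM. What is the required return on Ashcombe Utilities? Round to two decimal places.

Mean R_i = (-3.2 − 8.3 − 0.1 − 10.3 + 4.0) / 5 = -3.5800%
Mean R_m = (-3.6 − 2.4 + 1.2 − 7.9 + 1.7) / 5 = -2.2000%
Σ(R_i − R̄_i)(R_m − R̄_m) = 80.1100  ⇒  Cov = 80.1100 / 4 = 20.0275
Σ(R_m − R̄_m)² = 61.2600  ⇒  Var(R_m) = 61.2600 / 4 = 15.3150
β = Cov / Var(R_m) = 20.0275 / 15.3150 = 1.3077
E(R) = R_f + β × MRP = 5.68% + 1.3077 × 3.21% = 9.88%

9.88%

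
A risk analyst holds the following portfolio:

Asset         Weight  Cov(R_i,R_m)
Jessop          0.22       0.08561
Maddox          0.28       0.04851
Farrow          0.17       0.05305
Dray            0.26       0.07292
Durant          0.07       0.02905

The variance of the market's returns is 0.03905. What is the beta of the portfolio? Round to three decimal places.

β_Jessop = 0.08561 / 0.03905 = 2.1923
β_Maddox = 0.04851 / 0.03905 = 1.2423
β_Farrow = 0.05305 / 0.03905 = 1.3585
β_Dray = 0.07292 / 0.03905 = 1.8673
β_Durant = 0.02905 / 0.03905 = 0.7439
β_P = Σ w_i β_i = 0.22×2.1923 + 0.28×1.2423 + 0.17×1.3585 + 0.26×1.8673 + 0.07×0.7439 = 1.5987

1.599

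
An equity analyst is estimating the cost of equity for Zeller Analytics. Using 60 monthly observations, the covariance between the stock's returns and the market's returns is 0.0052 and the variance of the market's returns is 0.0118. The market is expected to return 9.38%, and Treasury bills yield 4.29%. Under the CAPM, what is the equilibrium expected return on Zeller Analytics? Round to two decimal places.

6.53%

β = Cov(R_i, R_m) / Var(R_m) = 0.0052 / 0.0118 = 0.4407
MRP = 9.38% − 4.29% = 5.09%
E(R) = R_f + β × MRP = 4.29% + 0.4407 × 5.09% = 6.53%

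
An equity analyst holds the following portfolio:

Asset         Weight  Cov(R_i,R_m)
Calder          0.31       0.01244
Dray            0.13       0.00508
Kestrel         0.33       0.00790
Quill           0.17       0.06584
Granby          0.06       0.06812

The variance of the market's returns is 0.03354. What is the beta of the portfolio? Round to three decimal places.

β_Calder = 0.01244 / 0.03354 = 0.3709
β_Dray = 0.00508 / 0.03354 = 0.1515
β_Kestrel = 0.00790 / 0.03354 = 0.2355
β_Quill = 0.06584 / 0.03354 = 1.9630
β_Granby = 0.06812 / 0.03354 = 2.0310
β_P = Σ w_i β_i = 0.31×0.3709 + 0.13×0.1515 + 0.33×0.2355 + 0.17×1.9630 + 0.06×2.0310 = 0.6680

0.668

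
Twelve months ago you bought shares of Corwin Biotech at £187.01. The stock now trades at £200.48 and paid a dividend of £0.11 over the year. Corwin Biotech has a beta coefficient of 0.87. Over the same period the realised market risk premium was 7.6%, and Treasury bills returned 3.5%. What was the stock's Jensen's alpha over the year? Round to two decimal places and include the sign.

-2.85%

Realised HPR = (P1 + D1 − P0) / P0 = (200.48 + 0.11 − 187.01) / 187.01 = 13.58 / 187.01 = 7.2616%
CAPM required = R_f + β·MRP = 3.5% + 0.87 × 7.6% = 10.1120%
α = realised − required = 7.2616% − 10.1120% = -2.85%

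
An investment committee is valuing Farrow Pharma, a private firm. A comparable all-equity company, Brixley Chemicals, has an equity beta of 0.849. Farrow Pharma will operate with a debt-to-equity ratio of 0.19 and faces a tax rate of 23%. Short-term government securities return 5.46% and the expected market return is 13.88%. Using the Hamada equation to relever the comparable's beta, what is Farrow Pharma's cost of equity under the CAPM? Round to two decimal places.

β_L = β_U × [1 + (1 − t)(D/E)] = 0.849 × [1 + (1 − 0.23) × 0.19]
    = 0.849 × [1 + 0.77 × 0.19] = 0.849 × 1.1463 = 0.9732
MRP = 13.88% − 5.46% = 8.42%
E(R) = R_f + β_L × MRP = 5.46% + 0.9732 × 8.42% = 13.65%

13.65%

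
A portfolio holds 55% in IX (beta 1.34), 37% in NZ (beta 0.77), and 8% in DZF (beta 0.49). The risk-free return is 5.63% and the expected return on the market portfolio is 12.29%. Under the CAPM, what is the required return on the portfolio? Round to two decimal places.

12.70%

β_P = Σ w_i β_i = 0.55×1.34 + 0.37×0.77 + 0.08×0.49 = 1.0611
MRP = 12.29% − 5.63% = 6.66%
E(R_P) = R_f + β_P × MRP = 5.63% + 1.0611 × 6.66% = 12.70%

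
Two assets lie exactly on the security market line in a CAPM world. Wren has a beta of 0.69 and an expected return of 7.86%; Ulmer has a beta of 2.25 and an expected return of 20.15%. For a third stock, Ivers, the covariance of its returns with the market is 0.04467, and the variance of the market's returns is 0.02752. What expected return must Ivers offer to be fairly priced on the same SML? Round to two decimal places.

15.21%

MRP = (20.15% − 7.86%) / (2.25 − 0.69) = 7.8782%
R_f = 7.86% − 0.69 × 7.8782% = 2.4240%
β_Ivers = Cov / Var(R_m) = 0.04467 / 0.02752 = 1.6232
E(R_Ivers) = R_f + β × MRP = 2.4240% + 1.6232 × 7.8782% = 15.21%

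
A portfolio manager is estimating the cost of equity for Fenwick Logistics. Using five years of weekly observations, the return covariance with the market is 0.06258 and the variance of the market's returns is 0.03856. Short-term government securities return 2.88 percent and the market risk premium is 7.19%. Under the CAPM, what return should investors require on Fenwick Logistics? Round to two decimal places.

β = Cov(R_i, R_m) / Var(R_m) = 0.06258 / 0.03856 = 1.6229
E(R) = R_f + β × MRP = 2.88% + 1.6229 × 7.19% = 14.55%

14.55%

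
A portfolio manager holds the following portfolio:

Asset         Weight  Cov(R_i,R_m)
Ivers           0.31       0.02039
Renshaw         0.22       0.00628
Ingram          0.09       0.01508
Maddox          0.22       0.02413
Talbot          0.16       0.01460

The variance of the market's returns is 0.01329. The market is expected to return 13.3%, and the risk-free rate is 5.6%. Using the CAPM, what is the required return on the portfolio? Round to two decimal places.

β_Ivers = 0.02039 / 0.01329 = 1.5342
β_Renshaw = 0.00628 / 0.01329 = 0.4725
β_Ingram = 0.01508 / 0.01329 = 1.1347
β_Maddox = 0.02413 / 0.01329 = 1.8157
β_Talbot = 0.01460 / 0.01329 = 1.0986
β_P = Σ w_i β_i = 0.31×1.5342 + 0.22×0.4725 + 0.09×1.1347 + 0.22×1.8157 + 0.16×1.0986 = 1.2569
MRP = 13.3% − 5.6% = 7.70%
E(R_P) = R_f + β_P × MRP = 5.6% + 1.2569 × 7.7% = 15.28%

15.28%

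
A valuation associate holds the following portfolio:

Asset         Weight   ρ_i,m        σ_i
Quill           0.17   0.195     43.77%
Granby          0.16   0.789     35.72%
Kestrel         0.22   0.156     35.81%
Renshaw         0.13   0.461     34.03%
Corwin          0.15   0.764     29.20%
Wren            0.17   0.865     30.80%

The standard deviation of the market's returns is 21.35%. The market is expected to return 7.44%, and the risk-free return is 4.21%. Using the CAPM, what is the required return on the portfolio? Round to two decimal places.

6.80%

β_Quill = 0.195 × 43.77% / 21.35% = 0.3998
β_Granby = 0.789 × 35.72% / 21.35% = 1.3201
β_Kestrel = 0.156 × 35.81% / 21.35% = 0.2617
β_Renshaw = 0.461 × 34.03% / 21.35% = 0.7348
β_Corwin = 0.764 × 29.20% / 21.35% = 1.0449
β_Wren = 0.865 × 30.80% / 21.35% = 1.2479
β_P = Σ w_i β_i = 0.17×0.3998 + 0.16×1.3201 + 0.22×0.2617 + 0.13×0.7348 + 0.15×1.0449 + 0.17×1.2479 = 0.8012
MRP = 7.44% − 4.21% = 3.23%
E(R_P) = R_f + β_P × MRP = 4.21% + 0.8012 × 3.23% = 6.80%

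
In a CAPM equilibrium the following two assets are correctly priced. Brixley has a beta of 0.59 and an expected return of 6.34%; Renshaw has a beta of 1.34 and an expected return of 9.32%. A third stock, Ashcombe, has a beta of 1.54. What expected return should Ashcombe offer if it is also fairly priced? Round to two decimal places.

MRP (SML slope) = (9.32% − 6.34%) / (1.34 − 0.59) = 2.98% / 0.75 = 3.9733%
R_f (intercept) = 6.34% − 0.59 × 3.9733% = 3.9958%
E(R_Ashcombe) = R_f + β × MRP = 3.9958% + 1.54 × 3.9733% = 10.11%

10.11%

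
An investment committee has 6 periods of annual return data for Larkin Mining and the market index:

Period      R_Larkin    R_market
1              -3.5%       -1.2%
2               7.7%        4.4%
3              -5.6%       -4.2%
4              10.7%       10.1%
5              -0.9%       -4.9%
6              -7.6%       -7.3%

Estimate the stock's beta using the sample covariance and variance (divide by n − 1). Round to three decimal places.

Mean R_i = (-3.5 + 7.7 − 5.6 + 10.7 − 0.9 − 7.6) / 6 = 0.1333%
Mean R_m = (-1.2 + 4.4 − 4.2 + 10.1 − 4.9 − 7.3) / 6 = -0.5167%
Σ(R_i − R̄_i)(R_m − R̄_m) = 229.9733  ⇒  Cov = 229.9733 / 5 = 45.9947
Σ(R_m − R̄_m)² = 216.1483  ⇒  Var(R_m) = 216.1483 / 5 = 43.2297
β = Cov / Var(R_m) = 45.9947 / 43.2297 = 1.0640

1.064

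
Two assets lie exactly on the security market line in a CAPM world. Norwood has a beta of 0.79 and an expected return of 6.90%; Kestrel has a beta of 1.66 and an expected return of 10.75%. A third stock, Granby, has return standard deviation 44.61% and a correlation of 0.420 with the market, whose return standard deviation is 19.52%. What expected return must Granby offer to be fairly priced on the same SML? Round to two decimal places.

MRP = (10.75% − 6.90%) / (1.66 − 0.79) = 4.4253%
R_f = 6.90% − 0.79 × 4.4253% = 3.4040%
β_Granby = ρ·σ_i/σ_m = 0.420 × 44.61 / 19.52 = 0.9598
E(R_Granby) = R_f + β × MRP = 3.4040% + 0.9598 × 4.4253% = 7.65%

7.65%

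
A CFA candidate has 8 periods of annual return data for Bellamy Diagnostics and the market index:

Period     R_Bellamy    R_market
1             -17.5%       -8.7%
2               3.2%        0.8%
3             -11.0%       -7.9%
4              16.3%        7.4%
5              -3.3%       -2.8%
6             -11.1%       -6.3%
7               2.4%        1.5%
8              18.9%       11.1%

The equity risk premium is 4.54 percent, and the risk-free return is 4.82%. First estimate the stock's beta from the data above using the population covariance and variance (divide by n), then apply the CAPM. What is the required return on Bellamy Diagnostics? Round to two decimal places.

Mean R_i = (-17.5 + 3.2 − 11.0 + 16.3 − 3.3 − 11.1 + 2.4 + 18.9) / 8 = -0.2625%
Mean R_m = (-8.7 + 0.8 − 7.9 + 7.4 − 2.8 − 6.3 + 1.5 + 11.1) / 8 = -0.6125%
Σ(R_i − R̄_i)(R_m − R̄_m) = 653.6038  ⇒  Cov = 653.6038 / 8 = 81.7005
Σ(R_m − R̄_m)² = 363.4888  ⇒  Var(R_m) = 363.4888 / 8 = 45.4361
β = Cov / Var(R_m) = 81.7005 / 45.4361 = 1.7981
E(R) = R_f + β × MRP = 4.82% + 1.7981 × 4.54% = 12.98%

12.98%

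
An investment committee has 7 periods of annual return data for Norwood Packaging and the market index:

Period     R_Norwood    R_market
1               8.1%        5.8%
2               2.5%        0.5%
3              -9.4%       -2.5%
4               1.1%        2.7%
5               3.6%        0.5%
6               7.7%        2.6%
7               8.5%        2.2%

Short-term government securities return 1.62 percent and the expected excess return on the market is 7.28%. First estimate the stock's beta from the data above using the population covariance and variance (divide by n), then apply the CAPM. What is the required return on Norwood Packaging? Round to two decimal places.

Mean R_i = (8.1 + 2.5 − 9.4 + 1.1 + 3.6 + 7.7 + 8.5) / 7 = 3.1571%
Mean R_m = (5.8 + 0.5 − 2.5 + 2.7 + 0.5 + 2.6 + 2.2) / 7 = 1.6857%
Σ(R_i − R̄_i)(R_m − R̄_m) = 77.9657  ⇒  Cov = 77.9657 / 7 = 11.1380
Σ(R_m − R̄_m)² = 39.3886  ⇒  Var(R_m) = 39.3886 / 7 = 5.6269
β = Cov / Var(R_m) = 11.1380 / 5.6269 = 1.9794
E(R) = R_f + β × MRP = 1.62% + 1.9794 × 7.28% = 16.03%

16.03%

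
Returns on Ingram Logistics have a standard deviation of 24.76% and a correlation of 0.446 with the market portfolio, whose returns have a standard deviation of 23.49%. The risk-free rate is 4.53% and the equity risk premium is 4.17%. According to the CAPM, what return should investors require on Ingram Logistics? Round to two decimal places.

β = ρ × σ_i / σ_m = 0.446 × 24.76% / 23.49% = 0.4701
E(R) = 4.53% + 0.4701 × 4.17% = 6.49%

6.49%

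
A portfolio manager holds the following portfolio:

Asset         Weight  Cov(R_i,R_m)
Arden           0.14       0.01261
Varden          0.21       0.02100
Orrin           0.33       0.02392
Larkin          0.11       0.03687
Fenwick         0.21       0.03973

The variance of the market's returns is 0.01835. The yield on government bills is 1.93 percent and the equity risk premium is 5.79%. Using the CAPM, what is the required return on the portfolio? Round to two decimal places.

β_Arden = 0.01261 / 0.01835 = 0.6872
β_Varden = 0.02100 / 0.01835 = 1.1444
β_Orrin = 0.02392 / 0.01835 = 1.3035
β_Larkin = 0.03687 / 0.01835 = 2.0093
β_Fenwick = 0.03973 / 0.01835 = 2.1651
β_P = Σ w_i β_i = 0.14×0.6872 + 0.21×1.1444 + 0.33×1.3035 + 0.11×2.0093 + 0.21×2.1651 = 1.4424
E(R_P) = R_f + β_P × MRP = 1.93% + 1.4424 × 5.79% = 10.28%

10.28%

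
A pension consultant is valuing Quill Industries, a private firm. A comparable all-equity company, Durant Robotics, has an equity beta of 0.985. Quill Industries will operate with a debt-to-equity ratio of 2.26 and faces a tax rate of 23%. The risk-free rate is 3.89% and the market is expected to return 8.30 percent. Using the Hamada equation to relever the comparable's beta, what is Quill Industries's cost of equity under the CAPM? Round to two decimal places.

15.79%

β_L = β_U × [1 + (1 − t)(D/E)] = 0.985 × [1 + (1 − 0.23) × 2.26]
    = 0.985 × [1 + 0.77 × 2.26] = 0.985 × 2.7402 = 2.6991
MRP = 8.30% − 3.89% = 4.41%
E(R) = R_f + β_L × MRP = 3.89% + 2.6991 × 4.41% = 15.79%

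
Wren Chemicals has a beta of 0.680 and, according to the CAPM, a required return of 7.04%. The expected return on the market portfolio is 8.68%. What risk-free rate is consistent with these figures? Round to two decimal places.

E(R) = R_f + β(E(R_m) − R_f) = R_f(1 − β) + β·E(R_m)
7.04% = R_f × (1 − 0.680) + 0.680 × 8.68%
7.04% = R_f × 0.320 + 5.90240%
R_f = (7.04% − 5.90240%) / 0.320 = 3.56%

3.56%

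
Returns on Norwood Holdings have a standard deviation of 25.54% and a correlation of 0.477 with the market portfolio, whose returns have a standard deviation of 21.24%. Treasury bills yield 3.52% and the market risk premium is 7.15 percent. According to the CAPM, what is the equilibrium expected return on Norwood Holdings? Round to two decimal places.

β = ρ × σ_i / σ_m = 0.477 × 25.54% / 21.24% = 0.5736
E(R) = 3.52% + 0.5736 × 7.15% = 7.62%

7.62%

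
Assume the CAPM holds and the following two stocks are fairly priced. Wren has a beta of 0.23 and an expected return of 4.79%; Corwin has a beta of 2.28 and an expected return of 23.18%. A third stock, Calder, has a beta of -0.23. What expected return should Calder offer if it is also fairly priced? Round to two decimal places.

MRP (SML slope) = (23.18% − 4.79%) / (2.28 − 0.23) = 18.39% / 2.05 = 8.9707%
R_f (intercept) = 4.79% − 0.23 × 8.9707% = 2.7267%
E(R_Calder) = R_f + β × MRP = 2.7267% + -0.23 × 8.9707% = 0.66%

0.66%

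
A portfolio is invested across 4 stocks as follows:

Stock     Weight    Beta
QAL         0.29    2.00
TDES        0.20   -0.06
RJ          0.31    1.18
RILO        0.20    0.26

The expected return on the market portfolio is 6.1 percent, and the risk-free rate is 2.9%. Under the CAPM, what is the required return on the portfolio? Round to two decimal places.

β_P = Σ w_i β_i = 0.29×2.00 + 0.20×-0.06 + 0.31×1.18 + 0.20×0.26 = 0.9858
MRP = 6.1% − 2.9% = 3.20%
E(R_P) = R_f + β_P × MRP = 2.9% + 0.9858 × 3.2% = 6.05%

6.05%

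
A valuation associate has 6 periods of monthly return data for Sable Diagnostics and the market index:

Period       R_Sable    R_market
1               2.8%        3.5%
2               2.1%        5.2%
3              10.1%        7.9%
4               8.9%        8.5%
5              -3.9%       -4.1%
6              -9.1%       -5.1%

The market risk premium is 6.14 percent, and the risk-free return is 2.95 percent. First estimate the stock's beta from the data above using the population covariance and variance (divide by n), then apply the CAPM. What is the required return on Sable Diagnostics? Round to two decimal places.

Mean R_i = (2.8 + 2.1 + 10.1 + 8.9 − 3.9 − 9.1) / 6 = 1.8167%
Mean R_m = (3.5 + 5.2 + 7.9 + 8.5 − 4.1 − 5.1) / 6 = 2.6500%
Σ(R_i − R̄_i)(R_m − R̄_m) = 209.6750  ⇒  Cov = 209.6750 / 6 = 34.9458
Σ(R_m − R̄_m)² = 174.6350  ⇒  Var(R_m) = 174.6350 / 6 = 29.1058
β = Cov / Var(R_m) = 34.9458 / 29.1058 = 1.2006
E(R) = R_f + β × MRP = 2.95% + 1.2006 × 6.14% = 10.32%

10.32%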